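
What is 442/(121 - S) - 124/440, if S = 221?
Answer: -1293/275 ≈ -4.7018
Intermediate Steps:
442/(121 - S) - 124/440 = 442/(121 - 1*221) - 124/440 = 442/(121 - 221) - 124*1/440 = 442/(-100) - 31/110 = 442*(-1/100) - 31/110 = -221/50 - 31/110 = -1293/275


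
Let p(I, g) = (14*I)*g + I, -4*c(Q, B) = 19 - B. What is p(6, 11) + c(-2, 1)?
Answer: 1851/2 ≈ 925.50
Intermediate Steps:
c(Q, B) = -19/4 + B/4 (c(Q, B) = -(19 - B)/4 = -19/4 + B/4)
p(I, g) = I + 14*I*g (p(I, g) = 14*I*g + I = I + 14*I*g)
p(6, 11) + c(-2, 1) = 6*(1 + 14*11) + (-19/4 + (¼)*1) = 6*(1 + 154) + (-19/4 + ¼) = 6*155 - 9/2 = 930 - 9/2 = 1851/2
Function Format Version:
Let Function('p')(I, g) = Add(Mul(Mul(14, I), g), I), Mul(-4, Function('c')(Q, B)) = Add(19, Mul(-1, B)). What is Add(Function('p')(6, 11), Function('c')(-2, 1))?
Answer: Rational(1851, 2) ≈ 925.50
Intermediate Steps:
Function('c')(Q, B) = Add(Rational(-19, 4), Mul(Rational(1, 4), B)) (Function('c')(Q, B) = Mul(Rational(-1, 4), Add(19, Mul(-1, B))) = Add(Rational(-19, 4), Mul(Rational(1, 4), B)))
Function('p')(I, g) = Add(I, Mul(14, I, g)) (Function('p')(I, g) = Add(Mul(14, I, g), I) = Add(I, Mul(14, I, g)))
Add(Function('p')(6, 11), Function('c')(-2, 1)) = Add(Mul(6, Add(1, Mul(14, 11))), Add(Rational(-19, 4), Mul(Rational(1, 4), 1))) = Add(Mul(6, Add(1, 154)), Add(Rational(-19, 4), Rational(1, 4))) = Add(Mul(6, 155), Rational(-9, 2)) = Add(930, Rational(-9, 2)) = Rational(1851, 2)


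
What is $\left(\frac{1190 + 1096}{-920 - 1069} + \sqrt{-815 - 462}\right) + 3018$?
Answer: $\frac{666724}{221} + i \sqrt{1277} \approx 3016.9 + 35.735 i$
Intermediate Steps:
$\left(\frac{1190 + 1096}{-920 - 1069} + \sqrt{-815 - 462}\right) + 3018 = \left(\frac{2286}{-1989} + \sqrt{-1277}\right) + 3018 = \left(2286 \left(- \frac{1}{1989}\right) + i \sqrt{1277}\right) + 3018 = \left(- \frac{254}{221} + i \sqrt{1277}\right) + 3018 = \frac{666724}{221} + i \sqrt{1277}$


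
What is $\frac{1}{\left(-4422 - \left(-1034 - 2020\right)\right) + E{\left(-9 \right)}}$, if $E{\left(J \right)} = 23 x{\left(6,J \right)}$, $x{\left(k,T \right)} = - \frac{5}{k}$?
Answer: $- \frac{6}{8323} \approx -0.00072089$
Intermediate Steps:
$E{\left(J \right)} = - \frac{115}{6}$ ($E{\left(J \right)} = 23 \left(- \frac{5}{6}\right) = - \frac{115}{6}$)
$\frac{1}{\left(-4422 - \left(-1034 - 2020\right)\right) + E{\left(-9 \right)}} = \frac{1}{\left(-4422 - \left(-1034 - 2020\right)\right) - \frac{115}{6}} = \frac{1}{\left(-4422 - -3054\right) - \frac{115}{6}} = \frac{1}{\left(-4422 + 3054\right) - \frac{115}{6}} = \frac{1}{-1368 - \frac{115}{6}} = \frac{1}{- \frac{8323}{6}} = - \frac{6}{8323}$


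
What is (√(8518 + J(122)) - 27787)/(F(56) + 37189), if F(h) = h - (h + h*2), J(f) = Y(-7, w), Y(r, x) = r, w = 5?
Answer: -27787/37077 + √8511/37077 ≈ -0.74695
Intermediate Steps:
J(f) = -7
F(h) = -2*h (F(h) = h - (h + 2*h) = h - 3*h = -2*h)
(√(8518 + J(122)) - 27787)/(F(56) + 37189) = (√(8518 - 7) - 27787)/(-2*56 + 37189) = (√8511 - 27787)/(-112 + 37189) = (-27787 + √8511)/37077 = (-27787 + √8511)*(1/37077) = -27787/37077 + √8511/37077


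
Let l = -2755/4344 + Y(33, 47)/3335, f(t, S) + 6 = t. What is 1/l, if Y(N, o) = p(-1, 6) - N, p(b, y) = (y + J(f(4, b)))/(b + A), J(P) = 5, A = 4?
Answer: -14487240/9315349 ≈ -1.5552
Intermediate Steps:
f(t, S) = -6 + t
p(b, y) = (5 + y)/(4 + b) (p(b, y) = (y + 5)/(b + 4) = (5 + y)/(4 + b))
Y(N, o) = 11/3 - N (Y(N, o) = (5 + 6)/(4 - 1) - N = 11/3 - N)
l = -9315349/14487240 (l = -2755/4344 + (11/3 - 1*33)/3335 = -2755*1/4344 + (11/3 - 33)*(1/3335) = -2755/4344 - 88/3*1/3335 = -2755/4344 - 88/10005 = -9315349/14487240 ≈ -0.64300)
1/l = 1/(-9315349/14487240) = -14487240/9315349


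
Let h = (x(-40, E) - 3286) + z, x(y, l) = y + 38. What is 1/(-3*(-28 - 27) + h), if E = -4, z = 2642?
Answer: -1/481 ≈ -0.0020790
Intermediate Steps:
x(y, l) = 38 + y
h = -646 (h = ((38 - 40) - 3286) + 2642 = (-2 - 3286) + 2642 = -3288 + 2642 = -646)
1/(-3*(-28 - 27) + h) = 1/(-3*(-28 - 27) - 646) = 1/(-3*(-55) - 646) = 1/(165 - 646) = 1/(-481) = -1/481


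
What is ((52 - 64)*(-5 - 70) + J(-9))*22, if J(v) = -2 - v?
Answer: 19954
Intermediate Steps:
((52 - 64)*(-5 - 70) + J(-9))*22 = ((52 - 64)*(-5 - 70) + (-2 - 1*(-9)))*22 = (-12*(-75) + (-2 + 9))*22 = (900 + 7)*22 = 907*22 = 19954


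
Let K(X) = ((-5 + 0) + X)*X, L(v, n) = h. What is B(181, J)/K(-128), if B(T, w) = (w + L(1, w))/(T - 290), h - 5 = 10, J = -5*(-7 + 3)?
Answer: -5/265088 ≈ -1.8862e-5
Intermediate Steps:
J = 20 (J = -5*(-4) = 20)
h = 15 (h = 5 + 10 = 15)
L(v, n) = 15
K(X) = X*(-5 + X) (K(X) = (-5 + X)*X = X*(-5 + X))
B(T, w) = (15 + w)/(-290 + T) (B(T, w) = (w + 15)/(T - 290) = (15 + w)/(-290 + T))
B(181, J)/K(-128) = ((15 + 20)/(-290 + 181))/((-128*(-5 - 128))) = (35/(-109))/((-128*(-133))) = -1/109*35/17024 = -35/109*1/17024 = -5/265088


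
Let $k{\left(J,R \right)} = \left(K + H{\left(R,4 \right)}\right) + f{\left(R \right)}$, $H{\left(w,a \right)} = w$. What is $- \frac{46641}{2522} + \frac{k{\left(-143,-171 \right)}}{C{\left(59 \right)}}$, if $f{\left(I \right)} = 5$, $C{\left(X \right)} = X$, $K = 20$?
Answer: $- \frac{3120031}{148798} \approx -20.968$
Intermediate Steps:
$k{\left(J,R \right)} = 25 + R$ ($k{\left(J,R \right)} = \left(20 + R\right) + 5 = 25 + R$)
$- \frac{46641}{2522} + \frac{k{\left(-143,-171 \right)}}{C{\left(59 \right)}} = - \frac{46641}{2522} + \frac{25 - 171}{59} = \left(-46641\right) \frac{1}{2522} - \frac{146}{59} = - \frac{46641}{2522} - \frac{146}{59} = - \frac{3120031}{148798}$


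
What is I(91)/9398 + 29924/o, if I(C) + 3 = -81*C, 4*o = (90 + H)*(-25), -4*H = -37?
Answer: -2286399491/46637575 ≈ -49.025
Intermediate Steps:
H = 37/4 (H = -1/4*(-37) = 37/4 ≈ 9.2500)
o = -9925/16 (o = ((90 + 37/4)*(-25))/4 = ((397/4)*(-25))/4 = (1/4)*(-9925/4) = -9925/16 ≈ -620.31)
I(C) = -3 - 81*C
I(91)/9398 + 29924/o = (-3 - 81*91)/9398 + 29924/(-9925/16) = (-3 - 7371)*(1/9398) + 29924*(-16/9925) = -7374*1/9398 - 478784/9925 = -3687/4699 - 478784/9925 = -2286399491/46637575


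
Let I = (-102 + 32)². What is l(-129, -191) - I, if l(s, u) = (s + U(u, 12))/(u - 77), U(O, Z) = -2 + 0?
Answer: -1313069/268 ≈ -4899.5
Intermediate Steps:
I = 4900 (I = (-70)² = 4900)
U(O, Z) = -2
l(s, u) = (-2 + s)/(-77 + u) (l(s, u) = (s - 2)/(u - 77) = (-2 + s)/(-77 + u))
l(-129, -191) - I = (-2 - 129)/(-77 - 191) - 1*4900 = -131/(-268) - 4900 = -1/268*(-131) - 4900 = 131/268 - 4900 = -1313069/268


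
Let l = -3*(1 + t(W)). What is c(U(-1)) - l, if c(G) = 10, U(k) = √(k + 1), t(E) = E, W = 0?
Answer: 13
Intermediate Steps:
U(k) = √(1 + k)
l = -3 (l = -3*(1 + 0) = -3*1 = -3)
c(U(-1)) - l = 10 - 1*(-3) = 10 + 3 = 13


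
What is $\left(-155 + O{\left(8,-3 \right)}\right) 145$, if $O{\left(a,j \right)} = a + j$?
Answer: $-21750$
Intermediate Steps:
$\left(-155 + O{\left(8,-3 \right)}\right) 145 = \left(-155 + \left(8 - 3\right)\right) 145 = \left(-155 + 5\right) 145 = \left(-150\right) 145 = -21750$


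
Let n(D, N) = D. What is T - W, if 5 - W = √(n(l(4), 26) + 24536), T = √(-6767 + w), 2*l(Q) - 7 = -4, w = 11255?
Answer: -5 + 2*√1122 + 5*√3926/2 ≈ 218.64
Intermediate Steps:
l(Q) = 3/2 (l(Q) = 7/2 + (½)*(-4) = 7/2 - 2 = 3/2)
T = 2*√1122 (T = √(-6767 + 11255) = √4488 = 2*√1122 ≈ 66.993)
W = 5 - 5*√3926/2 (W = 5 - √(3/2 + 24536) = 5 - √(49075/2) = 5 - 5*√3926/2 ≈ -151.64)
T - W = 2*√1122 - (5 - 5*√3926/2) = 2*√1122 + (-5 + 5*√3926/2) = -5 + 2*√1122 + 5*√3926/2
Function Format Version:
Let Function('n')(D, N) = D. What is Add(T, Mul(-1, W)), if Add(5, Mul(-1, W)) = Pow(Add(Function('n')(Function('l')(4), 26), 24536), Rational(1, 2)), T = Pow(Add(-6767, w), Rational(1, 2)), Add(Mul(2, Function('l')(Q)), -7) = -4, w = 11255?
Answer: Add(-5, Mul(2, Pow(1122, Rational(1, 2))), Mul(Rational(5, 2), Pow(3926, Rational(1, 2)))) ≈ 218.64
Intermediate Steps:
Function('l')(Q) = Rational(3, 2) (Function('l')(Q) = Add(Rational(7, 2), Mul(Rational(1, 2), -4)) = Add(Rational(7, 2), -2) = Rational(3, 2))
T = Mul(2, Pow(1122, Rational(1, 2))) (T = Pow(Add(-6767, 11255), Rational(1, 2)) = Pow(4488, Rational(1, 2)) = Mul(2, Pow(1122, Rational(1, 2))) ≈ 66.993)
W = Add(5, Mul(Rational(-5, 2), Pow(3926, Rational(1, 2)))) (W = Add(5, Mul(-1, Pow(Add(Rational(3, 2), 24536), Rational(1, 2)))) = Add(5, Mul(-1, Pow(Rational(49075, 2), Rational(1, 2)))) = Add(5, Mul(-1, Mul(Rational(5, 2), Pow(3926, Rational(1, 2))))) = Add(5, Mul(Rational(-5, 2), Pow(3926, Rational(1, 2)))) ≈ -151.64)
Add(T, Mul(-1, W)) = Add(Mul(2, Pow(1122, Rational(1, 2))), Mul(-1, Add(5, Mul(Rational(-5, 2), Pow(3926, Rational(1, 2)))))) = Add(Mul(2, Pow(1122, Rational(1, 2))), Add(-5, Mul(Rational(5, 2), Pow(3926, Rational(1, 2))))) = Add(-5, Mul(2, Pow(1122, Rational(1, 2))), Mul(Rational(5, 2), Pow(3926, Rational(1, 2))))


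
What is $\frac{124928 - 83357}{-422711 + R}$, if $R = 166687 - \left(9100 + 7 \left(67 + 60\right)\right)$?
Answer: $- \frac{4619}{29557} \approx -0.15627$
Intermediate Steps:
$R = 156698$ ($R = 166687 + \left(\left(28364 - 889\right) - 37464\right) = 166687 + \left(27475 - 37464\right) = 166687 - 9989 = 156698$)
$\frac{124928 - 83357}{-422711 + R} = \frac{124928 - 83357}{-422711 + 156698} = \frac{41571}{-266013} = 41571 \left(- \frac{1}{266013}\right) = - \frac{4619}{29557}$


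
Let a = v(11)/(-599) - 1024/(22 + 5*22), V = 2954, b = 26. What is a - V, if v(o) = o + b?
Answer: -58546283/19767 ≈ -2961.8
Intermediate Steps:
v(o) = 26 + o (v(o) = o + 26 = 26 + o)
a = -154565/19767 (a = (26 + 11)/(-599) - 1024/(22 + 5*22) = 37*(-1/599) - 1024/(22 + 110) = -37/599 - 1024/132 = -37/599 - 1024*1/132 = -37/599 - 256/33 = -154565/19767 ≈ -7.8193)
a - V = -154565/19767 - 1*2954 = -154565/19767 - 2954 = -58546283/19767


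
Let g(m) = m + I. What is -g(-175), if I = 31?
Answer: 144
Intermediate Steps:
g(m) = 31 + m (g(m) = m + 31 = 31 + m)
-g(-175) = -(31 - 175) = -1*(-144) = 144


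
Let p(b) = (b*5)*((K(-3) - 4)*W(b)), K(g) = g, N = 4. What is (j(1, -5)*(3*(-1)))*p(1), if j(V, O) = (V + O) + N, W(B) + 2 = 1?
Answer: 0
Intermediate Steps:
W(B) = -1 (W(B) = -2 + 1 = -1)
j(V, O) = 4 + O + V (j(V, O) = (V + O) + 4 = (O + V) + 4 = 4 + O + V)
p(b) = 35*b (p(b) = (b*5)*((-3 - 4)*(-1)) = (5*b)*(-7*(-1)) = (5*b)*7 = 35*b)
(j(1, -5)*(3*(-1)))*p(1) = ((4 - 5 + 1)*(3*(-1)))*(35*1) = (0*(-3))*35 = 0*35 = 0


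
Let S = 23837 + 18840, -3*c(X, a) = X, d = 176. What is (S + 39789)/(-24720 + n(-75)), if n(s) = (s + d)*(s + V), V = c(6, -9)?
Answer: -82466/32497 ≈ -2.5377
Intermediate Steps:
c(X, a) = -X/3
V = -2 (V = -⅓*6 = -2)
S = 42677
n(s) = (-2 + s)*(176 + s) (n(s) = (s + 176)*(s - 2) = (176 + s)*(-2 + s) = (-2 + s)*(176 + s))
(S + 39789)/(-24720 + n(-75)) = (42677 + 39789)/(-24720 + (-352 + (-75)² + 174*(-75))) = 82466/(-24720 + (-352 + 5625 - 13050)) = 82466/(-24720 - 7777) = 82466/(-32497) = 82466*(-1/32497) = -82466/32497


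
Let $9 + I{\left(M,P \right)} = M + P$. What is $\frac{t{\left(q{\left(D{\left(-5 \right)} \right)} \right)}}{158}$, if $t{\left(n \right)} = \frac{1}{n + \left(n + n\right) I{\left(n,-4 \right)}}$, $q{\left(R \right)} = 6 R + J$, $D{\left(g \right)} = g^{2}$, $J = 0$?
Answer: $\frac{1}{6517500} \approx 1.5343 \cdot 10^{-7}$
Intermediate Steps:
$I{\left(M,P \right)} = -9 + M + P$ ($I{\left(M,P \right)} = -9 + \left(M + P\right) = -9 + M + P$)
$q{\left(R \right)} = 6 R$ ($q{\left(R \right)} = 6 R + 0 = 6 R$)
$t{\left(n \right)} = \frac{1}{n + 2 n \left(-13 + n\right)}$ ($t{\left(n \right)} = \frac{1}{n + \left(n + n\right) \left(-9 + n - 4\right)} = \frac{1}{n + 2 n \left(-13 + n\right)}$)
$\frac{t{\left(q{\left(D{\left(-5 \right)} \right)} \right)}}{158} = \frac{\frac{1}{6 \left(-5\right)^{2}} \frac{1}{-25 + 2 \cdot 6 \left(-5\right)^{2}}}{158} = \frac{1}{6 \cdot 25 \left(-25 + 2 \cdot 6 \cdot 25\right)} \frac{1}{158} = \frac{1}{150 \left(-25 + 2 \cdot 150\right)} \frac{1}{158} = \frac{1}{150 \left(-25 + 300\right)} \frac{1}{158} = \frac{1}{150 \cdot 275} \cdot \frac{1}{158} = \frac{1}{150} \cdot \frac{1}{275} \cdot \frac{1}{158} = \frac{1}{41250} \cdot \frac{1}{158} = \frac{1}{6517500}$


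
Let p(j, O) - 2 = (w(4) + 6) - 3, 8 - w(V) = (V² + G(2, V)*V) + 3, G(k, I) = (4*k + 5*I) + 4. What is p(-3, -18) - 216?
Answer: -350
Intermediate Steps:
G(k, I) = 4 + 4*k + 5*I
w(V) = 5 - V² - V*(12 + 5*V) (w(V) = 8 - ((V² + (4 + 4*2 + 5*V)*V) + 3) = 8 - ((V² + (4 + 8 + 5*V)*V) + 3) = 8 - ((V² + (12 + 5*V)*V) + 3) = 8 - ((V² + V*(12 + 5*V)) + 3) = 8 - (3 + V² + V*(12 + 5*V)) = 8 + (-3 - V² - V*(12 + 5*V)) = 5 - V² - V*(12 + 5*V))
p(j, O) = -134 (p(j, O) = 2 + (((5 - 12*4 - 6*4²) + 6) - 3) = 2 + (((5 - 48 - 6*16) + 6) - 3) = 2 + (((5 - 48 - 96) + 6) - 3) = 2 + ((-139 + 6) - 3) = 2 + (-133 - 3) = 2 - 136 = -134)
p(-3, -18) - 216 = -134 - 216 = -350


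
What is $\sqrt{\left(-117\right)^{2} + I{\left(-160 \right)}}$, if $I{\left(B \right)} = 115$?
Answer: $2 \sqrt{3451} \approx 117.49$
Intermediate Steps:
$\sqrt{\left(-117\right)^{2} + I{\left(-160 \right)}} = \sqrt{\left(-117\right)^{2} + 115} = \sqrt{13689 + 115} = \sqrt{13804} = 2 \sqrt{3451}$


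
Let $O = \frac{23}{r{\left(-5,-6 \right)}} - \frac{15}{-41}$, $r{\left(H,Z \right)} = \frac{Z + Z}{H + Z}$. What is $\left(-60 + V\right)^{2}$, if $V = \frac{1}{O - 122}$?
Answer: $\frac{8813488437504}{2447379841} \approx 3601.2$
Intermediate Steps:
$r{\left(H,Z \right)} = \frac{2 Z}{H + Z}$
$O = \frac{10553}{492}$ ($O = \frac{23}{2 \left(-6\right) \frac{1}{-5 - 6}} - \frac{15}{-41} = \frac{23}{2 \left(-6\right) \frac{1}{-11}} - - \frac{15}{41} = \frac{23}{2 \left(-6\right) \left(- \frac{1}{11}\right)} + \frac{15}{41} = \frac{23}{\frac{12}{11}} + \frac{15}{41} = 23 \cdot \frac{11}{12} + \frac{15}{41} = \frac{253}{12} + \frac{15}{41} = \frac{10553}{492} \approx 21.449$)
$V = - \frac{492}{49471}$ ($V = \frac{1}{\frac{10553}{492} - 122} = \frac{1}{- \frac{49471}{492}} = - \frac{492}{49471} \approx -0.0099452$)
$\left(-60 + V\right)^{2} = \left(-60 - \frac{492}{49471}\right)^{2} = \left(- \frac{2968752}{49471}\right)^{2} = \frac{8813488437504}{2447379841}$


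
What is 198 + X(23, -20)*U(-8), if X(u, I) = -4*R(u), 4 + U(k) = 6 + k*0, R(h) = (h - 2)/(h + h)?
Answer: 4470/23 ≈ 194.35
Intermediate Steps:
R(h) = (-2 + h)/(2*h) (R(h) = (-2 + h)/((2*h)) = (-2 + h)*(1/(2*h)) = (-2 + h)/(2*h))
U(k) = 2 (U(k) = -4 + (6 + k*0) = -4 + (6 + 0) = -4 + 6 = 2)
X(u, I) = -2*(-2 + u)/u
198 + X(23, -20)*U(-8) = 198 + (-2 + 4/23)*2 = 198 - 42/23*2 = 198 - 84/23 = 4470/23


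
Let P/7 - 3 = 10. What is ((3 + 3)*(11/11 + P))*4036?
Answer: 2227872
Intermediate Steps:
P = 91 (P = 21 + 7*10 = 21 + 70 = 91)
((3 + 3)*(11/11 + P))*4036 = ((3 + 3)*(11/11 + 91))*4036 = (6*(11*(1/11) + 91))*4036 = (6*(1 + 91))*4036 = (6*92)*4036 = 552*4036 = 2227872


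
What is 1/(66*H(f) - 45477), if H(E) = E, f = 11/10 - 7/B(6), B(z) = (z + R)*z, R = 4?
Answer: -10/454121 ≈ -2.2021e-5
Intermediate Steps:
B(z) = z*(4 + z) (B(z) = (z + 4)*z = (4 + z)*z = z*(4 + z))
f = 59/60 (f = 11/10 - 7*1/(6*(4 + 6)) = 11*(1/10) - 7/(6*10) = 11/10 - 7/60 = 59/60 ≈ 0.98333)
1/(66*H(f) - 45477) = 1/(66*(59/60) - 45477) = 1/(649/10 - 45477) = 1/(-454121/10) = -10/454121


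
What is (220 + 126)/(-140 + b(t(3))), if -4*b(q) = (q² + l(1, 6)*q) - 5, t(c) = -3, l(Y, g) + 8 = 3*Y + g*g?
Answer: -1384/471 ≈ -2.9384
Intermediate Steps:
l(Y, g) = -8 + g² + 3*Y (l(Y, g) = -8 + (3*Y + g*g) = -8 + (3*Y + g²) = -8 + (g² + 3*Y) = -8 + g² + 3*Y)
b(q) = 5/4 - 31*q/4 - q²/4 (b(q) = -((q² + (-8 + 6² + 3*1)*q) - 5)/4 = -((q² + (-8 + 36 + 3)*q) - 5)/4 = -((q² + 31*q) - 5)/4 = -(-5 + q² + 31*q)/4 = 5/4 - 31*q/4 - q²/4)
(220 + 126)/(-140 + b(t(3))) = (220 + 126)/(-140 + (5/4 - 31/4*(-3) - ¼*(-3)²)) = 346/(-140 + (5/4 + 93/4 - ¼*9)) = 346/(-140 + (5/4 + 93/4 - 9/4)) = 346/(-140 + 89/4) = 346/(-471/4) = 346*(-4/471) = -1384/471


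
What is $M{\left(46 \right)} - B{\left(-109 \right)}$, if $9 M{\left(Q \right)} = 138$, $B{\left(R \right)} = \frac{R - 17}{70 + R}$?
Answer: $\frac{472}{39} \approx 12.103$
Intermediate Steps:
$B{\left(R \right)} = \frac{-17 + R}{70 + R}$
$M{\left(Q \right)} = \frac{46}{3}$ ($M{\left(Q \right)} = \frac{1}{9} \cdot 138 = \frac{46}{3}$)
$M{\left(46 \right)} - B{\left(-109 \right)} = \frac{46}{3} - \frac{-17 - 109}{70 - 109} = \frac{46}{3} - \frac{1}{-39} \left(-126\right) = \frac{46}{3} - \left(- \frac{1}{39}\right) \left(-126\right) = \frac{46}{3} - \frac{42}{13} = \frac{472}{39}$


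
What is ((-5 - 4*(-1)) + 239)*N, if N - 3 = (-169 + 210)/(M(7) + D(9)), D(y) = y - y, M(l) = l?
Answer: 2108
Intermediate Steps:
D(y) = 0
N = 62/7 (N = 3 + (-169 + 210)/(7 + 0) = 3 + 41/7 = 62/7 ≈ 8.8571)
((-5 - 4*(-1)) + 239)*N = ((-5 - 4*(-1)) + 239)*(62/7) = ((-5 + 4) + 239)*(62/7) = (-1 + 239)*(62/7) = 238*(62/7) = 2108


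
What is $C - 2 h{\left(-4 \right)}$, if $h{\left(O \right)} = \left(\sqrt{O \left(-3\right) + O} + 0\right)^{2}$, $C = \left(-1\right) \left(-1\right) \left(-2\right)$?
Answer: $-18$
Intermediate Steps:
$C = -2$ ($C = 1 \left(-2\right) = -2$)
$h{\left(O \right)} = - 2 O$ ($h{\left(O \right)} = \left(\sqrt{- 3 O + O} + 0\right)^{2} = \left(\sqrt{- 2 O} + 0\right)^{2} = \left(\sqrt{2} \sqrt{- O} + 0\right)^{2} = \left(\sqrt{2} \sqrt{- O}\right)^{2} = - 2 O$)
$C - 2 h{\left(-4 \right)} = -2 - 2 \left(\left(-2\right) \left(-4\right)\right) = -2 - 16 = -18$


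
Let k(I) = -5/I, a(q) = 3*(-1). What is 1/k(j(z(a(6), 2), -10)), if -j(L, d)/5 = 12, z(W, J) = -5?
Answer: 12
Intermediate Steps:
a(q) = -3
j(L, d) = -60 (j(L, d) = -5*12 = -60)
1/k(j(z(a(6), 2), -10)) = 1/(-5/(-60)) = 1/(-5*(-1/60)) = 1/(1/12) = 12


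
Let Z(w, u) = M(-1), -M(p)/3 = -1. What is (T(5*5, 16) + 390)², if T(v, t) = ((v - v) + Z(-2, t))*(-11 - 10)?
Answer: 106929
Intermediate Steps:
M(p) = 3 (M(p) = -3*(-1) = 3)
Z(w, u) = 3
T(v, t) = -63 (T(v, t) = ((v - v) + 3)*(-11 - 10) = (0 + 3)*(-21) = 3*(-21) = -63)
(T(5*5, 16) + 390)² = (-63 + 390)² = 327² = 106929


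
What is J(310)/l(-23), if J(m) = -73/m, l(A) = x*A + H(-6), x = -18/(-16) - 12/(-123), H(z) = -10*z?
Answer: -11972/1620835 ≈ -0.0073863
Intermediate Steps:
x = 401/328 (x = -18*(-1/16) - 12*(-1/123) = 9/8 + 4/41 = 401/328 ≈ 1.2226)
l(A) = 60 + 401*A/328 (l(A) = 401*A/328 - 10*(-6) = 401*A/328 + 60 = 60 + 401*A/328)
J(310)/l(-23) = (-73/310)/(60 + (401/328)*(-23)) = (-73*1/310)/(60 - 9223/328) = -73/(310*10457/328) = -73/310*328/10457 = -11972/1620835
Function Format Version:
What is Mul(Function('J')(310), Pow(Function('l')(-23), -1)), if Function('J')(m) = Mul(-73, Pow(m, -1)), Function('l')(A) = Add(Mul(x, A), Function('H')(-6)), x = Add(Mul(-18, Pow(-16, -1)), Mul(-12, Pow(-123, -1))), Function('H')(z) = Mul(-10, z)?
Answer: Rational(-11972, 1620835) ≈ -0.0073863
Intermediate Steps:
x = Rational(401, 328) (x = Add(Mul(-18, Rational(-1, 16)), Mul(-12, Rational(-1, 123))) = Add(Rational(9, 8), Rational(4, 41)) = Rational(401, 328) ≈ 1.2226)
Function('l')(A) = Add(60, Mul(Rational(401, 328), A)) (Function('l')(A) = Add(Mul(Rational(401, 328), A), Mul(-10, -6)) = Add(Mul(Rational(401, 328), A), 60) = Add(60, Mul(Rational(401, 328), A)))
Mul(Function('J')(310), Pow(Function('l')(-23), -1)) = Mul(Mul(-73, Pow(310, -1)), Pow(Add(60, Mul(Rational(401, 328), -23)), -1)) = Mul(Mul(-73, Rational(1, 310)), Pow(Add(60, Rational(-9223, 328)), -1)) = Mul(Rational(-73, 310), Pow(Rational(10457, 328), -1)) = Mul(Rational(-73, 310), Rational(328, 10457)) = Rational(-11972, 1620835)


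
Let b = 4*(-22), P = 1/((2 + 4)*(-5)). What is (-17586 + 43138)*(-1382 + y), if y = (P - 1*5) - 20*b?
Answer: 142950664/15 ≈ 9.5300e+6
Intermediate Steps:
P = -1/30 (P = 1/(6*(-5)) = 1/(-30) = -1/30 ≈ -0.033333)
b = -88
y = 52649/30 (y = (-1/30 - 1*5) - 20*(-88) = (-1/30 - 5) + 1760 = -151/30 + 1760 = 52649/30 ≈ 1755.0)
(-17586 + 43138)*(-1382 + y) = (-17586 + 43138)*(-1382 + 52649/30) = 25552*(11189/30) = 142950664/15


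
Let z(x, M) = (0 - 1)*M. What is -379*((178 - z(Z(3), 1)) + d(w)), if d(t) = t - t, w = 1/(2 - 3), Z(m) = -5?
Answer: -67841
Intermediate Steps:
z(x, M) = -M
w = -1 (w = 1/(-1) = -1)
d(t) = 0
-379*((178 - z(Z(3), 1)) + d(w)) = -379*((178 - (-1)) + 0) = -379*((178 - 1*(-1)) + 0) = -379*((178 + 1) + 0) = -379*(179 + 0) = -379*179 = -67841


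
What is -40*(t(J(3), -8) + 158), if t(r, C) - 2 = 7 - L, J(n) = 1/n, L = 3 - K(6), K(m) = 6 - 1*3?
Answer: -6680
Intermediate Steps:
K(m) = 3 (K(m) = 6 - 3 = 3)
L = 0 (L = 3 - 1*3 = 3 - 3 = 0)
t(r, C) = 9 (t(r, C) = 2 + (7 - 1*0) = 2 + (7 + 0) = 2 + 7 = 9)
-40*(t(J(3), -8) + 158) = -40*(9 + 158) = -40*167 = -6680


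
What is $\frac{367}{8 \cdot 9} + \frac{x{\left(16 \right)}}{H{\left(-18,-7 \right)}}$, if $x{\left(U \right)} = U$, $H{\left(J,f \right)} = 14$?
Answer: $\frac{3145}{504} \approx 6.2401$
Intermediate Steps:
$\frac{367}{8 \cdot 9} + \frac{x{\left(16 \right)}}{H{\left(-18,-7 \right)}} = \frac{367}{8 \cdot 9} + \frac{16}{14} = \frac{367}{72} + 16 \cdot \frac{1}{14} = 367 \cdot \frac{1}{72} + \frac{8}{7} = \frac{367}{72} + \frac{8}{7} = \frac{3145}{504}$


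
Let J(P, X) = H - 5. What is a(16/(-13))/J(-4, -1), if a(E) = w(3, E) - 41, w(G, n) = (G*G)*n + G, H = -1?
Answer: 319/39 ≈ 8.1795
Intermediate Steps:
J(P, X) = -6 (J(P, X) = -1 - 5 = -6)
w(G, n) = G + n*G**2 (w(G, n) = G**2*n + G = n*G**2 + G = G + n*G**2)
a(E) = -38 + 9*E (a(E) = 3*(1 + 3*E) - 41 = (3 + 9*E) - 41 = -38 + 9*E)
a(16/(-13))/J(-4, -1) = (-38 + 9*(16/(-13)))/(-6) = -(-38 + 9*(16*(-1/13)))/6 = -(-38 + 9*(-16/13))/6 = -(-38 - 144/13)/6 = -1/6*(-638/13) = 319/39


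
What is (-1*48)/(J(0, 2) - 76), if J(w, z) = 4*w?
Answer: 12/19 ≈ 0.63158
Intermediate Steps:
(-1*48)/(J(0, 2) - 76) = (-1*48)/(4*0 - 76) = -48/(0 - 76) = -48/(-76) = -1/76*(-48) = 12/19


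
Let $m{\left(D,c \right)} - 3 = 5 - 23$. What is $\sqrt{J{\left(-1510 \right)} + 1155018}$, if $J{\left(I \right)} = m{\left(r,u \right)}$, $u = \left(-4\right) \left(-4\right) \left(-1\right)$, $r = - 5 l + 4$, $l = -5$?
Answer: $\sqrt{1155003} \approx 1074.7$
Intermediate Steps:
$r = 29$ ($r = \left(-5\right) \left(-5\right) + 4 = 25 + 4 = 29$)
$u = -16$ ($u = 16 \left(-1\right) = -16$)
$m{\left(D,c \right)} = -15$ ($m{\left(D,c \right)} = 3 + \left(5 - 23\right) = 3 - 18 = -15$)
$J{\left(I \right)} = -15$
$\sqrt{J{\left(-1510 \right)} + 1155018} = \sqrt{-15 + 1155018} = \sqrt{1155003}$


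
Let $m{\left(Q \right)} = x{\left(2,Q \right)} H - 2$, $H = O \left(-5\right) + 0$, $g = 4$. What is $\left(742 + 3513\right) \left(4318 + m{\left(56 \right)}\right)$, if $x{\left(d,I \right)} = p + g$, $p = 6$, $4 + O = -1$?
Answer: $19428330$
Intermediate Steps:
$O = -5$ ($O = -4 - 1 = -5$)
$x{\left(d,I \right)} = 10$ ($x{\left(d,I \right)} = 6 + 4 = 10$)
$H = 25$ ($H = \left(-5\right) \left(-5\right) + 0 = 25 + 0 = 25$)
$m{\left(Q \right)} = 248$ ($m{\left(Q \right)} = 10 \cdot 25 - 2 = 250 - 2 = 248$)
$\left(742 + 3513\right) \left(4318 + m{\left(56 \right)}\right) = \left(742 + 3513\right) \left(4318 + 248\right) = 4255 \cdot 4566 = 19428330$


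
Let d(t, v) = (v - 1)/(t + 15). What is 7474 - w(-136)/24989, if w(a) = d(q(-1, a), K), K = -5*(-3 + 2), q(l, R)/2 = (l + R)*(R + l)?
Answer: 7013690667654/938411917 ≈ 7474.0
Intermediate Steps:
q(l, R) = 2*(R + l)² (q(l, R) = 2*((l + R)*(R + l)) = 2*((R + l)*(R + l)) = 2*(R + l)²)
K = 5 (K = -5*(-1) = 5)
d(t, v) = (-1 + v)/(15 + t)
w(a) = 4/(15 + 2*(-1 + a)²) (w(a) = (-1 + 5)/(15 + 2*(a - 1)²) = 4/(15 + 2*(-1 + a)²))
7474 - w(-136)/24989 = 7474 - 4/(15 + 2*(-1 - 136)²)/24989 = 7474 - 4/(15 + 2*(-137)²)/24989 = 7474 - 4/(15 + 2*18769)/24989 = 7474 - 4/(15 + 37538)/24989 = 7474 - 4/37553/24989 = 7474 - 4*(1/37553)/24989 = 7474 - 4/(37553*24989) = 7474 - 1*4/938411917 = 7474 - 4/938411917 = 7013690667654/938411917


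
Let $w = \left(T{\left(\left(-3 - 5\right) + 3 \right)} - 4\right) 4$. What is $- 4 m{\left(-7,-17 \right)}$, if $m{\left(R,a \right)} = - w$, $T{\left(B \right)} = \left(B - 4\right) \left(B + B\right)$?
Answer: $1376$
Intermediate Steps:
$T{\left(B \right)} = 2 B \left(-4 + B\right)$ ($T{\left(B \right)} = \left(-4 + B\right) 2 B = 2 B \left(-4 + B\right)$)
$w = 344$ ($w = \left(2 \left(\left(-3 - 5\right) + 3\right) \left(-4 + \left(\left(-3 - 5\right) + 3\right)\right) - 4\right) 4 = \left(2 \left(-8 + 3\right) \left(-4 + \left(-8 + 3\right)\right) - 4\right) 4 = \left(2 \left(-5\right) \left(-4 - 5\right) - 4\right) 4 = \left(2 \left(-5\right) \left(-9\right) - 4\right) 4 = \left(90 - 4\right) 4 = 86 \cdot 4 = 344$)
$m{\left(R,a \right)} = -344$ ($m{\left(R,a \right)} = \left(-1\right) 344 = -344$)
$- 4 m{\left(-7,-17 \right)} = \left(-4\right) \left(-344\right) = 1376$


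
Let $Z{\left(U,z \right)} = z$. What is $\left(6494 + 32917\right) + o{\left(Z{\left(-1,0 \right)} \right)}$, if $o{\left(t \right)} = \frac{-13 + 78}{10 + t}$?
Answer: $\frac{78835}{2} \approx 39418.0$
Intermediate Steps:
$o{\left(t \right)} = \frac{65}{10 + t}$
$\left(6494 + 32917\right) + o{\left(Z{\left(-1,0 \right)} \right)} = \left(6494 + 32917\right) + \frac{65}{10 + 0} = 39411 + \frac{65}{10} = 39411 + 65 \cdot \frac{1}{10} = 39411 + \frac{13}{2} = \frac{78835}{2}$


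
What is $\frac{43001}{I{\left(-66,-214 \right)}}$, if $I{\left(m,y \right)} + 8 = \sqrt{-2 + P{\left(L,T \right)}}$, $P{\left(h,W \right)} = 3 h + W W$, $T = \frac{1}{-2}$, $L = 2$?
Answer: $- \frac{1376032}{239} - \frac{86002 \sqrt{17}}{239} \approx -7241.1$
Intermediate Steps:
$T = - \frac{1}{2} \approx -0.5$
$P{\left(h,W \right)} = W^{2} + 3 h$ ($P{\left(h,W \right)} = 3 h + W^{2} = W^{2} + 3 h$)
$I{\left(m,y \right)} = -8 + \frac{\sqrt{17}}{2}$ ($I{\left(m,y \right)} = -8 + \sqrt{-2 + \left(\left(- \frac{1}{2}\right)^{2} + 3 \cdot 2\right)} = -8 + \sqrt{-2 + \left(\frac{1}{4} + 6\right)} = -8 + \sqrt{-2 + \frac{25}{4}} = -8 + \sqrt{\frac{17}{4}} = -8 + \frac{\sqrt{17}}{2}$)
$\frac{43001}{I{\left(-66,-214 \right)}} = \frac{43001}{-8 + \frac{\sqrt{17}}{2}}$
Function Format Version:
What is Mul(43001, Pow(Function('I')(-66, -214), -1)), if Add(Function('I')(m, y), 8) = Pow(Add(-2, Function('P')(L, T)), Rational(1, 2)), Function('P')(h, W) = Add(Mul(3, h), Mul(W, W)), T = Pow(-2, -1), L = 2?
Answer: Add(Rational(-1376032, 239), Mul(Rational(-86002, 239), Pow(17, Rational(1, 2)))) ≈ -7241.1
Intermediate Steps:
T = Rational(-1, 2) ≈ -0.50000
Function('P')(h, W) = Add(Pow(W, 2), Mul(3, h)) (Function('P')(h, W) = Add(Mul(3, h), Pow(W, 2)) = Add(Pow(W, 2), Mul(3, h)))
Function('I')(m, y) = Add(-8, Mul(Rational(1, 2), Pow(17, Rational(1, 2)))) (Function('I')(m, y) = Add(-8, Pow(Add(-2, Add(Pow(Rational(-1, 2), 2), Mul(3, 2))), Rational(1, 2))) = Add(-8, Pow(Add(-2, Add(Rational(1, 4), 6)), Rational(1, 2))) = Add(-8, Pow(Add(-2, Rational(25, 4)), Rational(1, 2))) = Add(-8, Pow(Rational(17, 4), Rational(1, 2))) = Add(-8, Mul(Rational(1, 2), Pow(17, Rational(1, 2)))))
Mul(43001, Pow(Function('I')(-66, -214), -1)) = Mul(43001, Pow(Add(-8, Mul(Rational(1, 2), Pow(17, Rational(1, 2)))), -1))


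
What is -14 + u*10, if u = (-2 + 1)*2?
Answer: -34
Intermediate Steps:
u = -2 (u = -1*2 = -2)
-14 + u*10 = -14 - 2*10 = -14 - 20 = -34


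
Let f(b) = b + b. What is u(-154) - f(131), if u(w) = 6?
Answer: -256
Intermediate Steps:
f(b) = 2*b
u(-154) - f(131) = 6 - 2*131 = 6 - 1*262 = 6 - 262 = -256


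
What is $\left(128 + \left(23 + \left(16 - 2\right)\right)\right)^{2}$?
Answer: $27225$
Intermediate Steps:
$\left(128 + \left(23 + \left(16 - 2\right)\right)\right)^{2} = \left(128 + \left(23 + 14\right)\right)^{2} = \left(128 + 37\right)^{2} = 165^{2} = 27225$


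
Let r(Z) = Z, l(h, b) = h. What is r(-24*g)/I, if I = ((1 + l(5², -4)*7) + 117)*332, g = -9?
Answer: 54/24319 ≈ 0.0022205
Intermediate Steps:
I = 97276 (I = ((1 + 5²*7) + 117)*332 = ((1 + 25*7) + 117)*332 = ((1 + 175) + 117)*332 = (176 + 117)*332 = 293*332 = 97276)
r(-24*g)/I = -24*(-9)/97276 = 216*(1/97276) = 54/24319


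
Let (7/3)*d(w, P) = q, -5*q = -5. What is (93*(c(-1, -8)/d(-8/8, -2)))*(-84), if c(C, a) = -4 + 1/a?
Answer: 150381/2 ≈ 75191.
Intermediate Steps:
q = 1 (q = -1/5*(-5) = 1)
d(w, P) = 3/7 (d(w, P) = (3/7)*1 = 3/7)
(93*(c(-1, -8)/d(-8/8, -2)))*(-84) = (93*((-4 + 1/(-8))/(3/7)))*(-84) = (93*((-4 - 1/8)*(7/3)))*(-84) = (93*(-33/8*7/3))*(-84) = (93*(-77/8))*(-84) = -7161/8*(-84) = 150381/2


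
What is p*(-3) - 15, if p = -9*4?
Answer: 93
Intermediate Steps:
p = -36
p*(-3) - 15 = -36*(-3) - 15 = 108 - 15 = 93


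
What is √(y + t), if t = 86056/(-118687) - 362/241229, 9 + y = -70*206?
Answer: I*√11828330195169007263863455/28630746323 ≈ 120.12*I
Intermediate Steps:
y = -14429 (y = -9 - 70*206 = -9 - 14420 = -14429)
t = -20802167518/28630746323 (t = 86056*(-1/118687) - 362*1/241229 = -86056/118687 - 362/241229 = -20802167518/28630746323 ≈ -0.72657)
√(y + t) = √(-14429 - 20802167518/28630746323) = √(-413133840862085/28630746323) = I*√11828330195169007263863455/28630746323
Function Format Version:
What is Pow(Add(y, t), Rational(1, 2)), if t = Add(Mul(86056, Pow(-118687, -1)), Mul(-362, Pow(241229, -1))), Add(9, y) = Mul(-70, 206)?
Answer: Mul(Rational(1, 28630746323), I, Pow(11828330195169007263863455, Rational(1, 2))) ≈ Mul(120.12, I)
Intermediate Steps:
y = -14429 (y = Add(-9, Mul(-70, 206)) = Add(-9, -14420) = -14429)
t = Rational(-20802167518, 28630746323) (t = Add(Mul(86056, Rational(-1, 118687)), Mul(-362, Rational(1, 241229))) = Add(Rational(-86056, 118687), Rational(-362, 241229)) = Rational(-20802167518, 28630746323) ≈ -0.72657)
Pow(Add(y, t), Rational(1, 2)) = Pow(Add(-14429, Rational(-20802167518, 28630746323)), Rational(1, 2)) = Pow(Rational(-413133840862085, 28630746323), Rational(1, 2)) = Mul(Rational(1, 28630746323), I, Pow(11828330195169007263863455, Rational(1, 2)))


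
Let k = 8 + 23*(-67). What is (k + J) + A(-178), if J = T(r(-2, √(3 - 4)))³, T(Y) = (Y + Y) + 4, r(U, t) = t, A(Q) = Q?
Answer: -1695 + 88*I ≈ -1695.0 + 88.0*I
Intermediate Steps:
T(Y) = 4 + 2*Y (T(Y) = 2*Y + 4 = 4 + 2*Y)
k = -1533 (k = 8 - 1541 = -1533)
J = (4 + 2*I)³ (J = (4 + 2*√(3 - 4))³ = (4 + 2*√(-1))³ = (4 + 2*I)³ ≈ 16.0 + 88.0*I)
(k + J) + A(-178) = (-1533 + (16 + 88*I)) - 178 = (-1517 + 88*I) - 178 = -1695 + 88*I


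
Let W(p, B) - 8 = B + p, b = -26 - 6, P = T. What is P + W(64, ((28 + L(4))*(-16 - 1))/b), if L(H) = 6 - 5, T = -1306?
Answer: -38995/32 ≈ -1218.6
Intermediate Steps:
L(H) = 1
P = -1306
b = -32
W(p, B) = 8 + B + p (W(p, B) = 8 + (B + p) = 8 + B + p)
P + W(64, ((28 + L(4))*(-16 - 1))/b) = -1306 + (8 + ((28 + 1)*(-16 - 1))/(-32) + 64) = -1306 + (8 + (29*(-17))*(-1/32) + 64) = -1306 + (8 - 493*(-1/32) + 64) = -1306 + (8 + 493/32 + 64) = -1306 + 2797/32 = -38995/32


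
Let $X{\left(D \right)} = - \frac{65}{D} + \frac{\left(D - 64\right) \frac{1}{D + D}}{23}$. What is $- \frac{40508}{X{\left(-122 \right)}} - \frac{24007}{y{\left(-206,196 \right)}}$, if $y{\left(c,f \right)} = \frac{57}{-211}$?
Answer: $\frac{391261735}{22629} \approx 17290.0$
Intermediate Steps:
$y{\left(c,f \right)} = - \frac{57}{211}$ ($y{\left(c,f \right)} = 57 \left(- \frac{1}{211}\right) = - \frac{57}{211}$)
$X{\left(D \right)} = - \frac{65}{D} + \frac{-64 + D}{46 D}$ ($X{\left(D \right)} = - \frac{65}{D} + \frac{-64 + D}{2 D} \frac{1}{23} = - \frac{65}{D} + \frac{-64 + D}{46 D}$)
$- \frac{40508}{X{\left(-122 \right)}} - \frac{24007}{y{\left(-206,196 \right)}} = - \frac{40508}{\frac{1}{46} \frac{1}{-122} \left(-3054 - 122\right)} - \frac{24007}{- \frac{57}{211}} = - \frac{40508}{\frac{1}{46} \left(- \frac{1}{122}\right) \left(-3176\right)} - - \frac{5065477}{57} = - \frac{40508}{\frac{794}{1403}} + \frac{5065477}{57} = \left(-40508\right) \frac{1403}{794} + \frac{5065477}{57} = - \frac{28416362}{397} + \frac{5065477}{57} = \frac{391261735}{22629}$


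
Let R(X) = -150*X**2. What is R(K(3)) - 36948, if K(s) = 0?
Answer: -36948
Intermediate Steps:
R(K(3)) - 36948 = -150*0**2 - 36948 = -150*0 - 36948 = 0 - 36948 = -36948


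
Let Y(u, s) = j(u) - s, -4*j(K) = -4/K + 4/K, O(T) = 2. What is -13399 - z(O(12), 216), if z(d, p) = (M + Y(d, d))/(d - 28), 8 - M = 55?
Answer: -348423/26 ≈ -13401.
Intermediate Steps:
M = -47 (M = 8 - 1*55 = 8 - 55 = -47)
j(K) = 0 (j(K) = -(-4/K + 4/K)/4 = -¼*0 = 0)
Y(u, s) = -s (Y(u, s) = 0 - s = -s)
z(d, p) = (-47 - d)/(-28 + d) (z(d, p) = (-47 - d)/(d - 28) = (-47 - d)/(-28 + d))
-13399 - z(O(12), 216) = -13399 - (-47 - 1*2)/(-28 + 2) = -13399 - (-47 - 2)/(-26) = -13399 - (-1)*(-49)/26 = -13399 - 1*49/26 = -13399 - 49/26 = -348423/26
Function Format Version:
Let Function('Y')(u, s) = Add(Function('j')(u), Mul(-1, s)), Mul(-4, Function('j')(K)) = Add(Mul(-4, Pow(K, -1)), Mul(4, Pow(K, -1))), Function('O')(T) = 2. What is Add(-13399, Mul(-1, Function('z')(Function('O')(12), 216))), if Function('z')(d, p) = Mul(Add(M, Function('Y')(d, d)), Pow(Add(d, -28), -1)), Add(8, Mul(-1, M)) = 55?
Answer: Rational(-348423, 26) ≈ -13401.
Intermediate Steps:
M = -47 (M = Add(8, Mul(-1, 55)) = Add(8, -55) = -47)
Function('j')(K) = 0 (Function('j')(K) = Mul(Rational(-1, 4), Add(Mul(-4, Pow(K, -1)), Mul(4, Pow(K, -1)))) = Mul(Rational(-1, 4), 0) = 0)
Function('Y')(u, s) = Mul(-1, s) (Function('Y')(u, s) = Add(0, Mul(-1, s)) = Mul(-1, s))
Function('z')(d, p) = Mul(Pow(Add(-28, d), -1), Add(-47, Mul(-1, d))) (Function('z')(d, p) = Mul(Add(-47, Mul(-1, d)), Pow(Add(d, -28), -1)) = Mul(Add(-47, Mul(-1, d)), Pow(Add(-28, d), -1)) = Mul(Pow(Add(-28, d), -1), Add(-47, Mul(-1, d))))
Add(-13399, Mul(-1, Function('z')(Function('O')(12), 216))) = Add(-13399, Mul(-1, Mul(Pow(Add(-28, 2), -1), Add(-47, Mul(-1, 2))))) = Add(-13399, Mul(-1, Mul(Pow(-26, -1), Add(-47, -2)))) = Add(-13399, Mul(-1, Mul(Rational(-1, 26), -49))) = Add(-13399, Mul(-1, Rational(49, 26))) = Add(-13399, Rational(-49, 26)) = Rational(-348423, 26)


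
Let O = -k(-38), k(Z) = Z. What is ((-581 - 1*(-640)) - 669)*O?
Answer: -23180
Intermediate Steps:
O = 38 (O = -1*(-38) = 38)
((-581 - 1*(-640)) - 669)*O = ((-581 - 1*(-640)) - 669)*38 = ((-581 + 640) - 669)*38 = (59 - 669)*38 = -610*38 = -23180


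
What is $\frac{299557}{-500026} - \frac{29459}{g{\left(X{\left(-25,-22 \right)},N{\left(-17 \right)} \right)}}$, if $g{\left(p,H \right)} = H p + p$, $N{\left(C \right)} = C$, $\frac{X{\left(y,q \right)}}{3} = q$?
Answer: $- \frac{7523299063}{264013728} \approx -28.496$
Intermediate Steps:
$X{\left(y,q \right)} = 3 q$
$g{\left(p,H \right)} = p + H p$
$\frac{299557}{-500026} - \frac{29459}{g{\left(X{\left(-25,-22 \right)},N{\left(-17 \right)} \right)}} = \frac{299557}{-500026} - \frac{29459}{3 \left(-22\right) \left(1 - 17\right)} = 299557 \left(- \frac{1}{500026}\right) - \frac{29459}{\left(-66\right) \left(-16\right)} = - \frac{299557}{500026} - \frac{29459}{1056} = - \frac{7523299063}{264013728}$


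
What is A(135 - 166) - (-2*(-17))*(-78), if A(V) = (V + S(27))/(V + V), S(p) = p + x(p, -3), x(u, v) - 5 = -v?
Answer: 82210/31 ≈ 2651.9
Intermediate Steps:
x(u, v) = 5 - v
S(p) = 8 + p (S(p) = p + (5 - 1*(-3)) = p + (5 + 3) = p + 8 = 8 + p)
A(V) = (35 + V)/(2*V) (A(V) = (V + (8 + 27))/(V + V) = (V + 35)/((2*V)) = (35 + V)*(1/(2*V)) = (35 + V)/(2*V))
A(135 - 166) - (-2*(-17))*(-78) = (35 + (135 - 166))/(2*(135 - 166)) - (-2*(-17))*(-78) = (½)*(35 - 31)/(-31) - 34*(-78) = (½)*(-1/31)*4 - 1*(-2652) = -2/31 + 2652 = 82210/31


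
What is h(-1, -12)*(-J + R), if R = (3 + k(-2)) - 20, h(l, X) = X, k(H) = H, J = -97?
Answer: -936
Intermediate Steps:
R = -19 (R = (3 - 2) - 20 = 1 - 20 = -19)
h(-1, -12)*(-J + R) = -12*(-1*(-97) - 19) = -12*(97 - 19) = -12*78 = -936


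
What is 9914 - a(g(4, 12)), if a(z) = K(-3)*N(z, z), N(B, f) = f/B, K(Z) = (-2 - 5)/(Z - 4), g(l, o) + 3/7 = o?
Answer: 9913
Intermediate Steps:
g(l, o) = -3/7 + o
K(Z) = -7/(-4 + Z)
a(z) = 1 (a(z) = (-7/(-4 - 3))*(z/z) = -7/(-7)*1 = -7*(-⅐)*1 = 1*1 = 1)
9914 - a(g(4, 12)) = 9914 - 1*1 = 9914 - 1 = 9913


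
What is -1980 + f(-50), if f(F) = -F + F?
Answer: -1980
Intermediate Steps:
f(F) = 0
-1980 + f(-50) = -1980 + 0 = -1980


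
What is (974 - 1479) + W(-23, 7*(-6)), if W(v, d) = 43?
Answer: -462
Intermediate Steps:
(974 - 1479) + W(-23, 7*(-6)) = (974 - 1479) + 43 = -505 + 43 = -462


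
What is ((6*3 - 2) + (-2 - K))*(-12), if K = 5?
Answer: -108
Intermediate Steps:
((6*3 - 2) + (-2 - K))*(-12) = ((6*3 - 2) + (-2 - 1*5))*(-12) = ((18 - 2) + (-2 - 5))*(-12) = (16 - 7)*(-12) = 9*(-12) = -108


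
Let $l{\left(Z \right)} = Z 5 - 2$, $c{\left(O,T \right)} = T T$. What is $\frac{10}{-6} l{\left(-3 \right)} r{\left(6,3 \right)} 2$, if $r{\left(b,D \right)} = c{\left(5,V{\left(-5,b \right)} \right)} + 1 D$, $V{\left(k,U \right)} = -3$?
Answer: $680$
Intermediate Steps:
$c{\left(O,T \right)} = T^{2}$
$l{\left(Z \right)} = -2 + 5 Z$ ($l{\left(Z \right)} = 5 Z - 2 = -2 + 5 Z$)
$r{\left(b,D \right)} = 9 + D$ ($r{\left(b,D \right)} = \left(-3\right)^{2} + 1 D = 9 + D$)
$\frac{10}{-6} l{\left(-3 \right)} r{\left(6,3 \right)} 2 = \frac{10}{-6} \left(-2 + 5 \left(-3\right)\right) \left(9 + 3\right) 2 = 10 \left(- \frac{1}{6}\right) \left(-2 - 15\right) 12 \cdot 2 = \left(- \frac{5}{3}\right) \left(-17\right) 24 = \frac{85}{3} \cdot 24 = 680$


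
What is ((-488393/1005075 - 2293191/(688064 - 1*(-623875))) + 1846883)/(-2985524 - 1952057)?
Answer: -270587956064958547/723408882259751325 ≈ -0.37405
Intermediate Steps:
((-488393/1005075 - 2293191/(688064 - 1*(-623875))) + 1846883)/(-2985524 - 1952057) = ((-488393*1/1005075 - 2293191/(688064 + 623875)) + 1846883)/(-4937581) = ((-488393/1005075 - 2293191/1311939) + 1846883)*(-1/4937581) = ((-488393/1005075 - 2293191*1/1311939) + 1846883)*(-1/4937581) = ((-488393/1005075 - 254799/145771) + 1846883)*(-1/4937581) = (-327285640928/146510787825 + 1846883)*(-1/4937581) = (270587956064958547/146510787825)*(-1/4937581) = -270587956064958547/723408882259751325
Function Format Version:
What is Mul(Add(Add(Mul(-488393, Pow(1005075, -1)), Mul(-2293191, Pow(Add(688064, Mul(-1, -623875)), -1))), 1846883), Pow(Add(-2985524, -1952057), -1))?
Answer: Rational(-270587956064958547, 723408882259751325) ≈ -0.37405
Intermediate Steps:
Mul(Add(Add(Mul(-488393, Pow(1005075, -1)), Mul(-2293191, Pow(Add(688064, Mul(-1, -623875)), -1))), 1846883), Pow(Add(-2985524, -1952057), -1)) = Mul(Add(Add(Mul(-488393, Rational(1, 1005075)), Mul(-2293191, Pow(Add(688064, 623875), -1))), 1846883), Pow(-4937581, -1)) = Mul(Add(Add(Rational(-488393, 1005075), Mul(-2293191, Pow(1311939, -1))), 1846883), Rational(-1, 4937581)) = Mul(Add(Add(Rational(-488393, 1005075), Mul(-2293191, Rational(1, 1311939))), 1846883), Rational(-1, 4937581)) = Mul(Add(Add(Rational(-488393, 1005075), Rational(-254799, 145771)), 1846883), Rational(-1, 4937581)) = Mul(Add(Rational(-327285640928, 146510787825), 1846883), Rational(-1, 4937581)) = Mul(Rational(270587956064958547, 146510787825), Rational(-1, 4937581)) = Rational(-270587956064958547, 723408882259751325)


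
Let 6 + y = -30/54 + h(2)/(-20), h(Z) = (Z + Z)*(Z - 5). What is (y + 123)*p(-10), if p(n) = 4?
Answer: 21068/45 ≈ 468.18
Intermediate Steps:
h(Z) = 2*Z*(-5 + Z) (h(Z) = (2*Z)*(-5 + Z) = 2*Z*(-5 + Z))
y = -268/45 (y = -6 + (-30/54 + (2*2*(-5 + 2))/(-20)) = -6 + (-30*1/54 + (2*2*(-3))*(-1/20)) = -6 + (-5/9 - 12*(-1/20)) = -6 + (-5/9 + ⅗) = -6 + 2/45 = -268/45 ≈ -5.9556)
(y + 123)*p(-10) = (-268/45 + 123)*4 = (5267/45)*4 = 21068/45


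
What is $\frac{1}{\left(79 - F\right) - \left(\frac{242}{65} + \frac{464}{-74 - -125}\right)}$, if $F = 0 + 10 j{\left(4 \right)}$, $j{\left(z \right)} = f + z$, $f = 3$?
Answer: $- \frac{3315}{12667} \approx -0.2617$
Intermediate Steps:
$j{\left(z \right)} = 3 + z$
$F = 70$ ($F = 0 + 10 \left(3 + 4\right) = 0 + 10 \cdot 7 = 0 + 70 = 70$)
$\frac{1}{\left(79 - F\right) - \left(\frac{242}{65} + \frac{464}{-74 - -125}\right)} = \frac{1}{\left(79 - 70\right) - \left(\frac{242}{65} + \frac{464}{-74 - -125}\right)} = \frac{1}{\left(79 - 70\right) - \left(\frac{242}{65} + \frac{464}{-74 + 125}\right)} = \frac{1}{9 - \left(\frac{242}{65} + \frac{464}{51}\right)} = \frac{1}{9 - \frac{42502}{3315}} = \frac{1}{- \frac{12667}{3315}} = - \frac{3315}{12667}$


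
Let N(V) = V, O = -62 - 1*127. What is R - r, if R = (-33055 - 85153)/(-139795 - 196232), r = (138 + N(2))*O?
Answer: 8891392628/336027 ≈ 26460.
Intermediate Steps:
O = -189 (O = -62 - 127 = -189)
r = -26460 (r = (138 + 2)*(-189) = 140*(-189) = -26460)
R = 118208/336027 (R = -118208/(-336027) = -118208*(-1/336027) = 118208/336027 ≈ 0.35178)
R - r = 118208/336027 - 1*(-26460) = 118208/336027 + 26460 = 8891392628/336027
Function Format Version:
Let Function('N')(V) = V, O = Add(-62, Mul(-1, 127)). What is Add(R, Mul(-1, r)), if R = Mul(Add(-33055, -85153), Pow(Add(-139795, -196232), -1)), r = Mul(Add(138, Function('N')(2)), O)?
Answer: Rational(8891392628, 336027) ≈ 26460.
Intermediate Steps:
O = -189 (O = Add(-62, -127) = -189)
r = -26460 (r = Mul(Add(138, 2), -189) = Mul(140, -189) = -26460)
R = Rational(118208, 336027) (R = Mul(-118208, Pow(-336027, -1)) = Mul(-118208, Rational(-1, 336027)) = Rational(118208, 336027) ≈ 0.35178)
Add(R, Mul(-1, r)) = Add(Rational(118208, 336027), Mul(-1, -26460)) = Add(Rational(118208, 336027), 26460) = Rational(8891392628, 336027)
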